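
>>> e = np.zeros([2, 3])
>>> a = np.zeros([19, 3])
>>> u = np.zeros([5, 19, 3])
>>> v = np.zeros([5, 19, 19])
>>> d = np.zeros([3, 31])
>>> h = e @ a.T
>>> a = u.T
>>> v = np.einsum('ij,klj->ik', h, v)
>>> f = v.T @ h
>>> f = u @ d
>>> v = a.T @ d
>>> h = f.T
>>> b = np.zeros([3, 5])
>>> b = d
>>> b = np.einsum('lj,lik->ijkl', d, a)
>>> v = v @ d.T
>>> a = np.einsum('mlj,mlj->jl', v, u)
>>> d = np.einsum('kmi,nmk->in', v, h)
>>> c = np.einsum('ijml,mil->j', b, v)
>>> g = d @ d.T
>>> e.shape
(2, 3)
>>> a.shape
(3, 19)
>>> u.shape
(5, 19, 3)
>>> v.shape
(5, 19, 3)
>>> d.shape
(3, 31)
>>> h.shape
(31, 19, 5)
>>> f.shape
(5, 19, 31)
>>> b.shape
(19, 31, 5, 3)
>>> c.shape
(31,)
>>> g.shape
(3, 3)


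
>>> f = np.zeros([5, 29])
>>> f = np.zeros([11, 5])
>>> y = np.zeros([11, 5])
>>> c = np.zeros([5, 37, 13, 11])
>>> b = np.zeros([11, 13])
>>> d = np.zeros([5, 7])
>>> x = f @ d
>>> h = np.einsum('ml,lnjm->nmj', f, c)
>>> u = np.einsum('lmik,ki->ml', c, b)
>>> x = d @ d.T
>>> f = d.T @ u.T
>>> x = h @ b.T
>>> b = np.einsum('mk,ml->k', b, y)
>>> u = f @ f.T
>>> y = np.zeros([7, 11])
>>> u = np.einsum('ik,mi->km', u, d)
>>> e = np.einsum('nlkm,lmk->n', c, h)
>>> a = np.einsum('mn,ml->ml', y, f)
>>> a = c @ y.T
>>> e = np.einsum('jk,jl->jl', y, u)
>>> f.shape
(7, 37)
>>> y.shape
(7, 11)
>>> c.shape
(5, 37, 13, 11)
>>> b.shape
(13,)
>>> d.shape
(5, 7)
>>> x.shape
(37, 11, 11)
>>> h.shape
(37, 11, 13)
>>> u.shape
(7, 5)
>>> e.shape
(7, 5)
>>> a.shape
(5, 37, 13, 7)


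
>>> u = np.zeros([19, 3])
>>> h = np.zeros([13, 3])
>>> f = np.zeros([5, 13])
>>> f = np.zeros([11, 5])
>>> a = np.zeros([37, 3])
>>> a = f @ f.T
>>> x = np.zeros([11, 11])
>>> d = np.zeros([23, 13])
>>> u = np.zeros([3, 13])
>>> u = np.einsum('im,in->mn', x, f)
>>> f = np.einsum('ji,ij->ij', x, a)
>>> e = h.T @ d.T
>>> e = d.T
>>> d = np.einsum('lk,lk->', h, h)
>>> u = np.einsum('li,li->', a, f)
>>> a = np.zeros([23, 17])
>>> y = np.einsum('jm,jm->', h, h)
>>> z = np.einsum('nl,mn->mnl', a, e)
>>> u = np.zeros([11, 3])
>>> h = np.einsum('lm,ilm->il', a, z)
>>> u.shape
(11, 3)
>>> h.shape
(13, 23)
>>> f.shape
(11, 11)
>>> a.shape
(23, 17)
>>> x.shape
(11, 11)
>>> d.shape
()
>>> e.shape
(13, 23)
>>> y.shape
()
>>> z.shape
(13, 23, 17)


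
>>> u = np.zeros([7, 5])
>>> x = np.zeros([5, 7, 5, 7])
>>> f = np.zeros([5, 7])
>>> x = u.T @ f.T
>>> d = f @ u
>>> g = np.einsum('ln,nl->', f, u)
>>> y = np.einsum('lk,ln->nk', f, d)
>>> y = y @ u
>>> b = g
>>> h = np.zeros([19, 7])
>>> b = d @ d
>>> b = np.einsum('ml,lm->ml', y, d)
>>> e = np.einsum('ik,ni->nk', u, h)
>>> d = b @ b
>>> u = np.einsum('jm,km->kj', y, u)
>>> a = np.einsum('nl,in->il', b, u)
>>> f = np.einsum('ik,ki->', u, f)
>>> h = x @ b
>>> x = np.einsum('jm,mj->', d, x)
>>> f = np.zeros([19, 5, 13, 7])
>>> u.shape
(7, 5)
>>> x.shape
()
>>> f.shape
(19, 5, 13, 7)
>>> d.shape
(5, 5)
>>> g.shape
()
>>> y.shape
(5, 5)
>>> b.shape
(5, 5)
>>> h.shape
(5, 5)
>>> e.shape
(19, 5)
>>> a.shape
(7, 5)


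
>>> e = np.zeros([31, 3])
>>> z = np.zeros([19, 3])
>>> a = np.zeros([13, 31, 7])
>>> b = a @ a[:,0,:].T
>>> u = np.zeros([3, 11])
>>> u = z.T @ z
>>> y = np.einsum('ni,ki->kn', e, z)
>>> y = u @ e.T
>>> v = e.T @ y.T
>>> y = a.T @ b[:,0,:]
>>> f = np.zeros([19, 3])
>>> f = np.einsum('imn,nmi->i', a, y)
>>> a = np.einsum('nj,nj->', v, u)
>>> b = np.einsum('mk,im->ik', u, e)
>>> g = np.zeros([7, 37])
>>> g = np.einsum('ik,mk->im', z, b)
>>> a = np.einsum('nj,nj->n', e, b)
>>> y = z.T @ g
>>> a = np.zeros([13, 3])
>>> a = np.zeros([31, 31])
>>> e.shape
(31, 3)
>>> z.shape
(19, 3)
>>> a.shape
(31, 31)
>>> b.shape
(31, 3)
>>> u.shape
(3, 3)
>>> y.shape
(3, 31)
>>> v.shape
(3, 3)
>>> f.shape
(13,)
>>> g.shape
(19, 31)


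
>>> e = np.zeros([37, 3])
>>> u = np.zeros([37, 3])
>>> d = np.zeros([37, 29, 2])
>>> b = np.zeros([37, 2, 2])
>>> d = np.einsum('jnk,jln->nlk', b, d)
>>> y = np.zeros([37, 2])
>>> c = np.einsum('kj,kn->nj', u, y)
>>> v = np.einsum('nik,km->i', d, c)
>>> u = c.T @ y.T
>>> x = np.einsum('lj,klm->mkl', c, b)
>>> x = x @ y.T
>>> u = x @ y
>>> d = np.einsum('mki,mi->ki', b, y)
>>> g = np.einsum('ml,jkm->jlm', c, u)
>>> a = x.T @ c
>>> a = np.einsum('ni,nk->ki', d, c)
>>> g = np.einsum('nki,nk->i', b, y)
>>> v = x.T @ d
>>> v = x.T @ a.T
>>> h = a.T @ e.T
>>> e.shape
(37, 3)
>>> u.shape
(2, 37, 2)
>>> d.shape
(2, 2)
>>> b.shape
(37, 2, 2)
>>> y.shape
(37, 2)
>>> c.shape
(2, 3)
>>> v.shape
(37, 37, 3)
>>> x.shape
(2, 37, 37)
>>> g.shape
(2,)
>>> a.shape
(3, 2)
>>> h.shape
(2, 37)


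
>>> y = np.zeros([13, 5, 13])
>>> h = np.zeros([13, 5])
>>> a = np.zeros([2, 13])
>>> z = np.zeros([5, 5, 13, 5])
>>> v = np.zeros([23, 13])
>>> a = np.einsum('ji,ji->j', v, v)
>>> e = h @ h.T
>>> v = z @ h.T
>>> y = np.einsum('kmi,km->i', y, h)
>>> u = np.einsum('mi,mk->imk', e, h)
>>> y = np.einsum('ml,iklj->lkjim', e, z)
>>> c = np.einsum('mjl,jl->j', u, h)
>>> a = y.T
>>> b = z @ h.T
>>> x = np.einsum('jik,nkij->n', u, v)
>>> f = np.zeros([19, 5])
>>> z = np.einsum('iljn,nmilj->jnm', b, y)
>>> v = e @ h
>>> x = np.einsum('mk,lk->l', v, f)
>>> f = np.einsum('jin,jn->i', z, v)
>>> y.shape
(13, 5, 5, 5, 13)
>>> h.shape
(13, 5)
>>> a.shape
(13, 5, 5, 5, 13)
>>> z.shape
(13, 13, 5)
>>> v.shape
(13, 5)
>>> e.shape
(13, 13)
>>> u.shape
(13, 13, 5)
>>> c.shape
(13,)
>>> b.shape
(5, 5, 13, 13)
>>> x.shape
(19,)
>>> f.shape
(13,)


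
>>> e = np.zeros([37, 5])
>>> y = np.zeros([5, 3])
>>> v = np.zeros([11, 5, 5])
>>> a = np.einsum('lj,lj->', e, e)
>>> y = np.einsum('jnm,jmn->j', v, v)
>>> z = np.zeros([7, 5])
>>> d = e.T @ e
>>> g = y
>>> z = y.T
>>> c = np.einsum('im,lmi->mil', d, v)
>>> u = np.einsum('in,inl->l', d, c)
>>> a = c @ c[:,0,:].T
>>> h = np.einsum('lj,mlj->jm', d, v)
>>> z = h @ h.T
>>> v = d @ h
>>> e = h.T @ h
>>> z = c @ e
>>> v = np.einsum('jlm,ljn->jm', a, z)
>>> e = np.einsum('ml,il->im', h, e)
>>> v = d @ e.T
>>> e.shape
(11, 5)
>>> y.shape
(11,)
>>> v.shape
(5, 11)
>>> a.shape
(5, 5, 5)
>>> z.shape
(5, 5, 11)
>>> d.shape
(5, 5)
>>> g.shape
(11,)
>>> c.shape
(5, 5, 11)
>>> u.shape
(11,)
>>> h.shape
(5, 11)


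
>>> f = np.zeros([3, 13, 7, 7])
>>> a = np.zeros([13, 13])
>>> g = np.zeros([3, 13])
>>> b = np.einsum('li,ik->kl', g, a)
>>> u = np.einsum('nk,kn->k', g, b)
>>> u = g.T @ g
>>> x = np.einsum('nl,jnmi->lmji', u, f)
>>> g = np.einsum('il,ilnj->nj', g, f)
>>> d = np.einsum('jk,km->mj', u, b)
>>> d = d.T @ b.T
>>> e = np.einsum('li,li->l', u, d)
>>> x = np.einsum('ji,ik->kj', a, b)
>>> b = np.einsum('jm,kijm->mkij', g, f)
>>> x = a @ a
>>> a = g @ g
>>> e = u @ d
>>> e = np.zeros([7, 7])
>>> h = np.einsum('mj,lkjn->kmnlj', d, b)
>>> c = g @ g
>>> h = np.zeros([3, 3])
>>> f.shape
(3, 13, 7, 7)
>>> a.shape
(7, 7)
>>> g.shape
(7, 7)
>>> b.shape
(7, 3, 13, 7)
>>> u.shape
(13, 13)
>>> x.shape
(13, 13)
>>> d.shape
(13, 13)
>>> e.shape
(7, 7)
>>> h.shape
(3, 3)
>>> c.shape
(7, 7)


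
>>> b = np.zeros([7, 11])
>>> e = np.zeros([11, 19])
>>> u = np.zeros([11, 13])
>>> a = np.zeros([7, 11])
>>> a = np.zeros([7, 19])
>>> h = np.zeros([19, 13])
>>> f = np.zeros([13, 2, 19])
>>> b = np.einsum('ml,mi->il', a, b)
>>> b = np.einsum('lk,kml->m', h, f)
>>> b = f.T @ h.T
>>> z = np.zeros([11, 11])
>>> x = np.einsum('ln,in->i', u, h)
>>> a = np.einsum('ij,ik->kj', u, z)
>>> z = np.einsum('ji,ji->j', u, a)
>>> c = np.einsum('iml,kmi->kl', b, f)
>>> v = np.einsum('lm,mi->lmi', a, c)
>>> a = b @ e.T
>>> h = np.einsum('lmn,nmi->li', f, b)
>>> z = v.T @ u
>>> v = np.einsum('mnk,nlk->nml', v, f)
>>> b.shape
(19, 2, 19)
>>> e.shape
(11, 19)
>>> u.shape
(11, 13)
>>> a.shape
(19, 2, 11)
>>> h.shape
(13, 19)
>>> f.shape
(13, 2, 19)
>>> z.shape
(19, 13, 13)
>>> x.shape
(19,)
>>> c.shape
(13, 19)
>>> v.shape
(13, 11, 2)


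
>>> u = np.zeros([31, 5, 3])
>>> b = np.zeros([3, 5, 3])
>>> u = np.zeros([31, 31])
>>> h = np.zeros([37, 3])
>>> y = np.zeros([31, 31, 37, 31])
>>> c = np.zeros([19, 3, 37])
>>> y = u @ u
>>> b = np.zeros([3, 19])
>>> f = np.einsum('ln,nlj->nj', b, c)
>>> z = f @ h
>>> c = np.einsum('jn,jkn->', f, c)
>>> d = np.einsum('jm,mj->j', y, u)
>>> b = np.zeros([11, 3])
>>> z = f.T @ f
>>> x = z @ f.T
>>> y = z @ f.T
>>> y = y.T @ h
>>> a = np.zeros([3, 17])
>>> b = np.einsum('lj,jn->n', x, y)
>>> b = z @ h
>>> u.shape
(31, 31)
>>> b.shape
(37, 3)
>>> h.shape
(37, 3)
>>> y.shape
(19, 3)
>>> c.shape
()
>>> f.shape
(19, 37)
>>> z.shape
(37, 37)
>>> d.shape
(31,)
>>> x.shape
(37, 19)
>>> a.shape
(3, 17)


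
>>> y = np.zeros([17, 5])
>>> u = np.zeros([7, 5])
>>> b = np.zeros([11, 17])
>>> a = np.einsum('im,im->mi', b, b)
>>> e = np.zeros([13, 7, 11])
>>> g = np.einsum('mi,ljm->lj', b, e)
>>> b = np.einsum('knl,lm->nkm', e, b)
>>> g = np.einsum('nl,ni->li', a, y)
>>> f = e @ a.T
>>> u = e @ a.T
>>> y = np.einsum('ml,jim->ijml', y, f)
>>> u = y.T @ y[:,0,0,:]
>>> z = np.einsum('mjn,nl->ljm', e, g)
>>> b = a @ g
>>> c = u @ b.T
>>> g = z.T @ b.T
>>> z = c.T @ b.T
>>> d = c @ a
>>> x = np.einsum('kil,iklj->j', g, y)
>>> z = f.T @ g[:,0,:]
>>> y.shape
(7, 13, 17, 5)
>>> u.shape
(5, 17, 13, 5)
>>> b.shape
(17, 5)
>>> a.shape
(17, 11)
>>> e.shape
(13, 7, 11)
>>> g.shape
(13, 7, 17)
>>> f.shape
(13, 7, 17)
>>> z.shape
(17, 7, 17)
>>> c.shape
(5, 17, 13, 17)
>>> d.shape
(5, 17, 13, 11)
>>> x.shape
(5,)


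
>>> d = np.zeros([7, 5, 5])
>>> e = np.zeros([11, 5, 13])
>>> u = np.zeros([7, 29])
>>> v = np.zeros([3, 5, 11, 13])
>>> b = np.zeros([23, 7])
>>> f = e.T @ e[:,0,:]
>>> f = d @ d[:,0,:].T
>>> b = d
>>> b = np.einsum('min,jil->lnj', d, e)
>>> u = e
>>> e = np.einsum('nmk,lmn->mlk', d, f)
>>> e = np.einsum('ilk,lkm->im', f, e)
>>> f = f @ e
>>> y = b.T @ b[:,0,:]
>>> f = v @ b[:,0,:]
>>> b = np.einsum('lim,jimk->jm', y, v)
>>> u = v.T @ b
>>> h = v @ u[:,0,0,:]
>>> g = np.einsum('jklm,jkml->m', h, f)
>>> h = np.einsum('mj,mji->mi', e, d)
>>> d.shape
(7, 5, 5)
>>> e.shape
(7, 5)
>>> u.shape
(13, 11, 5, 11)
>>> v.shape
(3, 5, 11, 13)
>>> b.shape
(3, 11)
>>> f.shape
(3, 5, 11, 11)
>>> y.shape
(11, 5, 11)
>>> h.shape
(7, 5)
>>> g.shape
(11,)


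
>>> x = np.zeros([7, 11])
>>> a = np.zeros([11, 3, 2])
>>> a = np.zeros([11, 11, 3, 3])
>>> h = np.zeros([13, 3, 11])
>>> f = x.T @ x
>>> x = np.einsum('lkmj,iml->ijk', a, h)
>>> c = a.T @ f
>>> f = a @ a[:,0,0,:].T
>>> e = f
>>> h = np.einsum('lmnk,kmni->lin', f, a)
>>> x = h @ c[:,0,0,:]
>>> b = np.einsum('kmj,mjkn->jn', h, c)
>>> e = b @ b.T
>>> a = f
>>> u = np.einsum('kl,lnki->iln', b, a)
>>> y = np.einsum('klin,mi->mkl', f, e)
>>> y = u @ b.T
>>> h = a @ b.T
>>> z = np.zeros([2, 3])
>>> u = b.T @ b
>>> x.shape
(11, 3, 11)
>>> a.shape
(11, 11, 3, 11)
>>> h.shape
(11, 11, 3, 3)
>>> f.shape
(11, 11, 3, 11)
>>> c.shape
(3, 3, 11, 11)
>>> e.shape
(3, 3)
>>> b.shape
(3, 11)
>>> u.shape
(11, 11)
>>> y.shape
(11, 11, 3)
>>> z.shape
(2, 3)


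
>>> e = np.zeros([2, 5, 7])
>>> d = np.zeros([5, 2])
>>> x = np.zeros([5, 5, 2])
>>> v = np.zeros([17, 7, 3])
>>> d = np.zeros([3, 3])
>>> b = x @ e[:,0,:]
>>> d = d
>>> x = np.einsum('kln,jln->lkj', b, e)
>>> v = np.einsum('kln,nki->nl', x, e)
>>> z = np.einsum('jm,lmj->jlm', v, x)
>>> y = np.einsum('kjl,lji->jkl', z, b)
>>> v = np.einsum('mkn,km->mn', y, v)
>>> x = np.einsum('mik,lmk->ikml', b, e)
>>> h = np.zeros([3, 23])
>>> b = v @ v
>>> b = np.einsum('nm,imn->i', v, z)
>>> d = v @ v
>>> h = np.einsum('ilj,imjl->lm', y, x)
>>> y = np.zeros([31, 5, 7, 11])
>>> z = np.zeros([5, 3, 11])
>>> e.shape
(2, 5, 7)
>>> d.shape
(5, 5)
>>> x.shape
(5, 7, 5, 2)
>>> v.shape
(5, 5)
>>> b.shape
(2,)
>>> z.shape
(5, 3, 11)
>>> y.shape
(31, 5, 7, 11)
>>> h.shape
(2, 7)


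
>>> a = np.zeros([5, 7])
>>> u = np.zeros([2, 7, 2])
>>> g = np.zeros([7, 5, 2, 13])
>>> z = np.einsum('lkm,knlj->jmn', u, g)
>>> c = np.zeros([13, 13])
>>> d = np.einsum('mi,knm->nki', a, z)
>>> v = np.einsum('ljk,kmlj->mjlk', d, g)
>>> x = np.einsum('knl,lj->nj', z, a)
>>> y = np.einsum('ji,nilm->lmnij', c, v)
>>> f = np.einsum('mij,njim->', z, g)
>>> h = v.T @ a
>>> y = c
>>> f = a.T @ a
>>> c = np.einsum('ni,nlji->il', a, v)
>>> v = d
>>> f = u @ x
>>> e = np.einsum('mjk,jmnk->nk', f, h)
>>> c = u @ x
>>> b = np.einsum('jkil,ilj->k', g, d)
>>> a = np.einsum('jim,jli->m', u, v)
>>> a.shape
(2,)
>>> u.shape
(2, 7, 2)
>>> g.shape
(7, 5, 2, 13)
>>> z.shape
(13, 2, 5)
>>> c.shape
(2, 7, 7)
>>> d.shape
(2, 13, 7)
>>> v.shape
(2, 13, 7)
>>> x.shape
(2, 7)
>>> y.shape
(13, 13)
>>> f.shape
(2, 7, 7)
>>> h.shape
(7, 2, 13, 7)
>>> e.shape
(13, 7)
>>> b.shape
(5,)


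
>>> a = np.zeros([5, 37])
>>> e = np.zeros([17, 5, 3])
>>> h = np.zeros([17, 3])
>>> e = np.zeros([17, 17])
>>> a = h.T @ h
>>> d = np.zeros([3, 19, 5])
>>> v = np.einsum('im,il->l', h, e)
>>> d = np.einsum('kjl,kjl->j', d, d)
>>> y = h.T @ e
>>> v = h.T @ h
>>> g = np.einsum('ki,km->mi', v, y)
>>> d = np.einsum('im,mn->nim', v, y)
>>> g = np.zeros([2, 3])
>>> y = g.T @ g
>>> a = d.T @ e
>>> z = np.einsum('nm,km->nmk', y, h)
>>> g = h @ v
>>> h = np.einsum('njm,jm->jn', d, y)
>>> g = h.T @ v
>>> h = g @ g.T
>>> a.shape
(3, 3, 17)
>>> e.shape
(17, 17)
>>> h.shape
(17, 17)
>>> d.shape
(17, 3, 3)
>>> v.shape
(3, 3)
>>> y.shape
(3, 3)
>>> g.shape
(17, 3)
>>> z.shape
(3, 3, 17)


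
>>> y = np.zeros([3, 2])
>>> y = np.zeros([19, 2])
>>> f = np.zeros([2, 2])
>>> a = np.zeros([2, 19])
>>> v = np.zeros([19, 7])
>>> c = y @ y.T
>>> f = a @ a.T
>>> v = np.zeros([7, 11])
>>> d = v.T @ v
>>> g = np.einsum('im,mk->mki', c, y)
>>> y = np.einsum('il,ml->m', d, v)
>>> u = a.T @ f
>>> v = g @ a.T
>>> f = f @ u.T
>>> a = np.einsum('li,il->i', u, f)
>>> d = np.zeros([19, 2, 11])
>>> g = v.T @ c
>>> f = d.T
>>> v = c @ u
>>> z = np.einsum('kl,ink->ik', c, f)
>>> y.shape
(7,)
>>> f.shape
(11, 2, 19)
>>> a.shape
(2,)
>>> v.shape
(19, 2)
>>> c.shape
(19, 19)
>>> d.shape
(19, 2, 11)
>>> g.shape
(2, 2, 19)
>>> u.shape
(19, 2)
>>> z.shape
(11, 19)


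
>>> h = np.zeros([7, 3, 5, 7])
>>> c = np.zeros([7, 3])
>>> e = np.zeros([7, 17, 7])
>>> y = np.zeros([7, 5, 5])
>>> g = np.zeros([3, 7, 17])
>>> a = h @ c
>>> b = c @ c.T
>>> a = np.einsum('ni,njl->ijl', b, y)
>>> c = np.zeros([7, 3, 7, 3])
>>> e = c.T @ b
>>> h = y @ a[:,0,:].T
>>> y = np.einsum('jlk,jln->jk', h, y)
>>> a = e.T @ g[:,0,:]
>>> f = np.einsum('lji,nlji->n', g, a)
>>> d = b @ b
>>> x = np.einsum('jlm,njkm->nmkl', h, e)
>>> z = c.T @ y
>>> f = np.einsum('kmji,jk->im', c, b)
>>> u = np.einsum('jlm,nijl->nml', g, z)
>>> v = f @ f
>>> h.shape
(7, 5, 7)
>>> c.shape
(7, 3, 7, 3)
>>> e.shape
(3, 7, 3, 7)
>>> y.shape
(7, 7)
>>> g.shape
(3, 7, 17)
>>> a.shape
(7, 3, 7, 17)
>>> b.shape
(7, 7)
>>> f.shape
(3, 3)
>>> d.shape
(7, 7)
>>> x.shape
(3, 7, 3, 5)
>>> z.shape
(3, 7, 3, 7)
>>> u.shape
(3, 17, 7)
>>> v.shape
(3, 3)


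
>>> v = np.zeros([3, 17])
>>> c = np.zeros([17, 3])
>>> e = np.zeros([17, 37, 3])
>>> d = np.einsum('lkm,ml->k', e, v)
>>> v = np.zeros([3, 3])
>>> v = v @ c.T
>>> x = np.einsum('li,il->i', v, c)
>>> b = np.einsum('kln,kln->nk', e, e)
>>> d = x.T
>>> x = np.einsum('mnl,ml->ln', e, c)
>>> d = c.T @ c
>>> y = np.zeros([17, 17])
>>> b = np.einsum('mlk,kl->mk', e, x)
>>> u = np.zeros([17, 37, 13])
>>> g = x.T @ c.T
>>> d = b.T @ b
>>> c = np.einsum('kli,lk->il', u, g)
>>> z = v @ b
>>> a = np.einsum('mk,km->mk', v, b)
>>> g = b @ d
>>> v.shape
(3, 17)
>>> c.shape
(13, 37)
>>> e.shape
(17, 37, 3)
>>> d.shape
(3, 3)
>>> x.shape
(3, 37)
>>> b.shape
(17, 3)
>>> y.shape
(17, 17)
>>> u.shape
(17, 37, 13)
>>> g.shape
(17, 3)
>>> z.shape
(3, 3)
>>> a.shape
(3, 17)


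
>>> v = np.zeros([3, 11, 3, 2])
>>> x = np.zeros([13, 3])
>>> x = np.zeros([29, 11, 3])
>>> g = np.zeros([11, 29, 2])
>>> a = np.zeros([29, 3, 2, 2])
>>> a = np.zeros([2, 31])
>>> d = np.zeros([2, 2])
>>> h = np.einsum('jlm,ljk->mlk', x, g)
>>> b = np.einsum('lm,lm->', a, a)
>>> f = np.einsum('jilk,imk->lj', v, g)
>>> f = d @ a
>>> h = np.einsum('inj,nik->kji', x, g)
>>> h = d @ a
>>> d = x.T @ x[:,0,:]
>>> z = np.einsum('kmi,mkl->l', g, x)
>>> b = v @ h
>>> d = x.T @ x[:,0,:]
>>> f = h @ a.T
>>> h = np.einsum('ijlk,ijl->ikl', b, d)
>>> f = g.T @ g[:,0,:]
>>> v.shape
(3, 11, 3, 2)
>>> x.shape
(29, 11, 3)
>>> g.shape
(11, 29, 2)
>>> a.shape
(2, 31)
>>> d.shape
(3, 11, 3)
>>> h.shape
(3, 31, 3)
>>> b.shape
(3, 11, 3, 31)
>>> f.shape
(2, 29, 2)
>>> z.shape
(3,)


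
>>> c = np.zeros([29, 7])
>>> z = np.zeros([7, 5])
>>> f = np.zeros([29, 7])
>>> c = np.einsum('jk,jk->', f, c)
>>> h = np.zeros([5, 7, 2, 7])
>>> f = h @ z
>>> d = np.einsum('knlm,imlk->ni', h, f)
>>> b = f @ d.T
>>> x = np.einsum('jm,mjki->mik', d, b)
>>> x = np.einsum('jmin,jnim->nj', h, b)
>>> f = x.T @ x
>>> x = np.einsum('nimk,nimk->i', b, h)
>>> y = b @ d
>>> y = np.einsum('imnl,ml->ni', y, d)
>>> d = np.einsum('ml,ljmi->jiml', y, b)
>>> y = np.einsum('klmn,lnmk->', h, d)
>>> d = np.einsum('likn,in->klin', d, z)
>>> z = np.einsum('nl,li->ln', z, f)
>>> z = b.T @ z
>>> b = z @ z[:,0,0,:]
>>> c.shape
()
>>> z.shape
(7, 2, 7, 7)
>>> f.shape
(5, 5)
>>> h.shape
(5, 7, 2, 7)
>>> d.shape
(2, 7, 7, 5)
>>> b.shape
(7, 2, 7, 7)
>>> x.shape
(7,)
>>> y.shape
()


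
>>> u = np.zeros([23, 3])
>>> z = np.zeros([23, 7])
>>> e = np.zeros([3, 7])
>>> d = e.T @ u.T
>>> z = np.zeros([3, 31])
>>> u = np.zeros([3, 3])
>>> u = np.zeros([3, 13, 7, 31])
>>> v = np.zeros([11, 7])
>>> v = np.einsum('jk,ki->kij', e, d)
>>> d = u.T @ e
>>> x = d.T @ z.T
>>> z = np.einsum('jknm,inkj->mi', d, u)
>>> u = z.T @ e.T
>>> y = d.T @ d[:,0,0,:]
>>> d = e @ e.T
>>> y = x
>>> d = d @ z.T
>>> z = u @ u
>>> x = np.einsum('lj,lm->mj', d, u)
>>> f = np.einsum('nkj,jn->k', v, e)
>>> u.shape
(3, 3)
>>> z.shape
(3, 3)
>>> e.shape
(3, 7)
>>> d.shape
(3, 7)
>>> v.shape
(7, 23, 3)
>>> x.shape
(3, 7)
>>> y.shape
(7, 13, 7, 3)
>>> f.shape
(23,)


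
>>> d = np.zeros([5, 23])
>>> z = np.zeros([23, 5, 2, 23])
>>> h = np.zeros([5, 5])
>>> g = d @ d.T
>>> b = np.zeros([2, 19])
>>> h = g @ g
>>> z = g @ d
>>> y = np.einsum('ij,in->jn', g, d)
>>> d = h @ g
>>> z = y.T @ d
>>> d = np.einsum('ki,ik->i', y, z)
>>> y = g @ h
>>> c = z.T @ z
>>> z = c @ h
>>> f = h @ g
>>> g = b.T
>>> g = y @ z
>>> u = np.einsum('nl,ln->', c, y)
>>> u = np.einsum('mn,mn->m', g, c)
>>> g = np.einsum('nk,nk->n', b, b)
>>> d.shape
(23,)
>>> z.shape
(5, 5)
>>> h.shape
(5, 5)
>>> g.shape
(2,)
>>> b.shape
(2, 19)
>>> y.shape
(5, 5)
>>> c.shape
(5, 5)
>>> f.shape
(5, 5)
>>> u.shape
(5,)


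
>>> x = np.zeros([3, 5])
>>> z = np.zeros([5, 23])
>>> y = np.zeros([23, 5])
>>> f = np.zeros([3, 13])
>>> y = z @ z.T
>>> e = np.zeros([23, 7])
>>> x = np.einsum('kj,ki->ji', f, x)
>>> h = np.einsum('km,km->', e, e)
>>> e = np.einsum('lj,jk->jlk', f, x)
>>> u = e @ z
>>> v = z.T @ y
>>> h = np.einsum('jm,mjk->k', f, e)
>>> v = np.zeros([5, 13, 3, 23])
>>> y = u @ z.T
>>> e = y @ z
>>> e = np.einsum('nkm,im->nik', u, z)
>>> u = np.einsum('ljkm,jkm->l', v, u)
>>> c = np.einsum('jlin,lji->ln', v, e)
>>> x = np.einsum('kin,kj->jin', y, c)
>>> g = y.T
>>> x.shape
(23, 3, 5)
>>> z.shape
(5, 23)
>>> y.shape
(13, 3, 5)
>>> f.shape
(3, 13)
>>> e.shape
(13, 5, 3)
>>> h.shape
(5,)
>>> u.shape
(5,)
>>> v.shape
(5, 13, 3, 23)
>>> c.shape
(13, 23)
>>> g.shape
(5, 3, 13)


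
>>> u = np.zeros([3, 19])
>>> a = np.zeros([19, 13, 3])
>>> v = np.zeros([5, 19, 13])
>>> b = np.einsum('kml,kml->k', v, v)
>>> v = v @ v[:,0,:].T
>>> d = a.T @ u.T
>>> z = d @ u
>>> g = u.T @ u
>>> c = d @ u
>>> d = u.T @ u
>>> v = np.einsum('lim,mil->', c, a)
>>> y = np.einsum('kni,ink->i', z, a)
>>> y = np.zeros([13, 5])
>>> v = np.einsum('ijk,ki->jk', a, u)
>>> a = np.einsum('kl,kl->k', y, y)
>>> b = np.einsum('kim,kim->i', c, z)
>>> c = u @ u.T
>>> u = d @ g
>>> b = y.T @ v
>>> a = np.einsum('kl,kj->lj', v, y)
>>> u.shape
(19, 19)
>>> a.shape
(3, 5)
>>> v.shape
(13, 3)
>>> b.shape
(5, 3)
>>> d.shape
(19, 19)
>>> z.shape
(3, 13, 19)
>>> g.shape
(19, 19)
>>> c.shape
(3, 3)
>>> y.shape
(13, 5)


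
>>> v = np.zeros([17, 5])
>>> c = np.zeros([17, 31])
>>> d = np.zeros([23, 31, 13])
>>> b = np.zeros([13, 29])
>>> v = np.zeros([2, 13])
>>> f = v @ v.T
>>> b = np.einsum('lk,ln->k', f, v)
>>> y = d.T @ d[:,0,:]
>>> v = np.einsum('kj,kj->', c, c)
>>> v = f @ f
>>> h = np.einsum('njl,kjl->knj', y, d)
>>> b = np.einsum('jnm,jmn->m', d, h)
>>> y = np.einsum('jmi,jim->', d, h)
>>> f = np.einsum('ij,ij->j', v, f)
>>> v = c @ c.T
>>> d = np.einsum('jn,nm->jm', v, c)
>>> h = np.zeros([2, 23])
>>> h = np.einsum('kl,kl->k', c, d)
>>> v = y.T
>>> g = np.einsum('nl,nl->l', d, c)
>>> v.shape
()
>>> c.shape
(17, 31)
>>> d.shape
(17, 31)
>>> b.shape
(13,)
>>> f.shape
(2,)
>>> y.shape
()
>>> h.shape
(17,)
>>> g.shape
(31,)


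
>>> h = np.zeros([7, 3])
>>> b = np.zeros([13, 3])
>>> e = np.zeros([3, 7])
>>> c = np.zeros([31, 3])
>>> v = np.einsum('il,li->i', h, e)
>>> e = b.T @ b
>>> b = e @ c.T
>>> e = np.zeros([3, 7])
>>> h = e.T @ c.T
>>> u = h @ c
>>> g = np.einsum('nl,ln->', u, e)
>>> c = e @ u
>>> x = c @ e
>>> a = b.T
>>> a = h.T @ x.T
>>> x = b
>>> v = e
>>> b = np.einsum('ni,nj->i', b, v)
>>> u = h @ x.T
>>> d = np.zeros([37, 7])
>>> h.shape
(7, 31)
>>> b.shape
(31,)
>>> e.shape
(3, 7)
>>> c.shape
(3, 3)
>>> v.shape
(3, 7)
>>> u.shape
(7, 3)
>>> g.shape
()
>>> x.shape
(3, 31)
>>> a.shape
(31, 3)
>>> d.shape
(37, 7)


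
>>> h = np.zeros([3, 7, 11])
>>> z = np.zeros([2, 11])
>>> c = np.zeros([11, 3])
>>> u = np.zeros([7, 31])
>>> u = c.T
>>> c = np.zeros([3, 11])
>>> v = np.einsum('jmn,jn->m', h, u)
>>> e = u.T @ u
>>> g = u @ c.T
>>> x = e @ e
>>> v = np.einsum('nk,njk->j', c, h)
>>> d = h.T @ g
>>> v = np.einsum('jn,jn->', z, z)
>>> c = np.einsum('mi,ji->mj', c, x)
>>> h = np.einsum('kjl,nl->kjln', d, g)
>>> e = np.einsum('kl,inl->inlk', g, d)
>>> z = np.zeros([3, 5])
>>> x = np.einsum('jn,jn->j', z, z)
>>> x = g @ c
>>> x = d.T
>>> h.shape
(11, 7, 3, 3)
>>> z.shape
(3, 5)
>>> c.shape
(3, 11)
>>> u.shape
(3, 11)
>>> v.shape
()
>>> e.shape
(11, 7, 3, 3)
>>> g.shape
(3, 3)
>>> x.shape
(3, 7, 11)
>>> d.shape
(11, 7, 3)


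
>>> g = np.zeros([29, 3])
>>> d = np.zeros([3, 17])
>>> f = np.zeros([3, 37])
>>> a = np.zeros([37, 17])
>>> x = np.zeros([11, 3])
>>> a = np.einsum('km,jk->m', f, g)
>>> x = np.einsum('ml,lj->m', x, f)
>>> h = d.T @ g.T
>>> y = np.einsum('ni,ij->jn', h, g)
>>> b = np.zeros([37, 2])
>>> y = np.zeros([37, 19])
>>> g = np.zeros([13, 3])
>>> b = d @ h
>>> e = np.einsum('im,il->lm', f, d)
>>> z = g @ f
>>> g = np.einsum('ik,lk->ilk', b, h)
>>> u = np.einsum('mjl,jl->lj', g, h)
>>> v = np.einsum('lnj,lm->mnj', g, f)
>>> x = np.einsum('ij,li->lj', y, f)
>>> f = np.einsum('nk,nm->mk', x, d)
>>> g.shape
(3, 17, 29)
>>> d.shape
(3, 17)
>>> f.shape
(17, 19)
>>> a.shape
(37,)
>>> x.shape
(3, 19)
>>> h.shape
(17, 29)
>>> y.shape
(37, 19)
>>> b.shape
(3, 29)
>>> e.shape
(17, 37)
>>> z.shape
(13, 37)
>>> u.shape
(29, 17)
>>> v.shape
(37, 17, 29)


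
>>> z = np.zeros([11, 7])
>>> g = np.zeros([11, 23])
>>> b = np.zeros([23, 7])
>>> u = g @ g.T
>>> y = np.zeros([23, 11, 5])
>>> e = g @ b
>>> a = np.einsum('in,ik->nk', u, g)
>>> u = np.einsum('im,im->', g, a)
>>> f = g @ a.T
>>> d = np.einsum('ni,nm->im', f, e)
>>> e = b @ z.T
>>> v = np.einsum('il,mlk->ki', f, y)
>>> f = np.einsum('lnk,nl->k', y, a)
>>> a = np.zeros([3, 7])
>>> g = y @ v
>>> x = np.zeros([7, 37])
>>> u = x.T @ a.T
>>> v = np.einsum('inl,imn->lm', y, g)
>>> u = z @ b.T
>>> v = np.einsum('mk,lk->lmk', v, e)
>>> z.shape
(11, 7)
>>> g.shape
(23, 11, 11)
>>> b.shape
(23, 7)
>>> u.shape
(11, 23)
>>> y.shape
(23, 11, 5)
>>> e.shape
(23, 11)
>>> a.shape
(3, 7)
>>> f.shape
(5,)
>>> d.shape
(11, 7)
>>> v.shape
(23, 5, 11)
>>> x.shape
(7, 37)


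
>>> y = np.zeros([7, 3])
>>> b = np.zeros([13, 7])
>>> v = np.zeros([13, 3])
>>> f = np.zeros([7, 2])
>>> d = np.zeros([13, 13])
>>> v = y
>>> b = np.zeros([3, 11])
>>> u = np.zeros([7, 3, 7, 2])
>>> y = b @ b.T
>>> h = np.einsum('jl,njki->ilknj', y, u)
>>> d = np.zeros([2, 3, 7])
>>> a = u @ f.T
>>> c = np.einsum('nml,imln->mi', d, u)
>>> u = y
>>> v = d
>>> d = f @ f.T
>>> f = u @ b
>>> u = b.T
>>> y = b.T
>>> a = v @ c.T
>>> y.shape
(11, 3)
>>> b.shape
(3, 11)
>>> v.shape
(2, 3, 7)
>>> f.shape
(3, 11)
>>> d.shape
(7, 7)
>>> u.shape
(11, 3)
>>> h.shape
(2, 3, 7, 7, 3)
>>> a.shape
(2, 3, 3)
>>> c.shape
(3, 7)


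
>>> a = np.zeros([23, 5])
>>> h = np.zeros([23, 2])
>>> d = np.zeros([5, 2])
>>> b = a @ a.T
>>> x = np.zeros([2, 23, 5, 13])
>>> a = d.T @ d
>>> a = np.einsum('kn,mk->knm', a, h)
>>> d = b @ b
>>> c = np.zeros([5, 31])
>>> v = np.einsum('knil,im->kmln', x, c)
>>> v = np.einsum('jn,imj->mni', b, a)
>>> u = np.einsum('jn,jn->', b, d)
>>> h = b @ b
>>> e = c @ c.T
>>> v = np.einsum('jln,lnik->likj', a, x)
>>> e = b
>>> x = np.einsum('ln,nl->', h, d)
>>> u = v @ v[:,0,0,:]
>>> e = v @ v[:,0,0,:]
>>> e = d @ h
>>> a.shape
(2, 2, 23)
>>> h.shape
(23, 23)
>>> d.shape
(23, 23)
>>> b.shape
(23, 23)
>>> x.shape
()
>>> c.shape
(5, 31)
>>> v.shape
(2, 5, 13, 2)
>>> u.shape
(2, 5, 13, 2)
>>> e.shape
(23, 23)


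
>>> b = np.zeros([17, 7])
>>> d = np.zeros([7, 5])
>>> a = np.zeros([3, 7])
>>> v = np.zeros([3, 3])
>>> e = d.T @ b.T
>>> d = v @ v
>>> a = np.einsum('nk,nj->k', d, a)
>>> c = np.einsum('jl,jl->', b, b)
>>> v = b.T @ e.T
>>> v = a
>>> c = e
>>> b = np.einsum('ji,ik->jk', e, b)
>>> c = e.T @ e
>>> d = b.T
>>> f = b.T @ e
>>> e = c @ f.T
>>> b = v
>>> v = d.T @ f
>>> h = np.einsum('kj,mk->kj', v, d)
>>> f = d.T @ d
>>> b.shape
(3,)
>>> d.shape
(7, 5)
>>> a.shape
(3,)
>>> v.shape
(5, 17)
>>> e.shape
(17, 7)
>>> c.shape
(17, 17)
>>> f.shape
(5, 5)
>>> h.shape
(5, 17)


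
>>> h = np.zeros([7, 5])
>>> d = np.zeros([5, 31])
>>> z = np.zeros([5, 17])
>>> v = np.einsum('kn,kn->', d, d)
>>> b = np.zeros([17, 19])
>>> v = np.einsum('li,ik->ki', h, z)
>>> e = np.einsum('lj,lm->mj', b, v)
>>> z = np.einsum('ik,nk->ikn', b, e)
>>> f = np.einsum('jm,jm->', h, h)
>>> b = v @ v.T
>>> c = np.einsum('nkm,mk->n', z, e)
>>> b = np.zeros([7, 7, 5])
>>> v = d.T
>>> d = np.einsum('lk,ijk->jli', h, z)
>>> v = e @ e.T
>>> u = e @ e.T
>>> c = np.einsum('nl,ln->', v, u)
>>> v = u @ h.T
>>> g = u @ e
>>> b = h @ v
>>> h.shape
(7, 5)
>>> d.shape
(19, 7, 17)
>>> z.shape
(17, 19, 5)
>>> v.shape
(5, 7)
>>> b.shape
(7, 7)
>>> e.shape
(5, 19)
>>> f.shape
()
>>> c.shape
()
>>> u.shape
(5, 5)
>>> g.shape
(5, 19)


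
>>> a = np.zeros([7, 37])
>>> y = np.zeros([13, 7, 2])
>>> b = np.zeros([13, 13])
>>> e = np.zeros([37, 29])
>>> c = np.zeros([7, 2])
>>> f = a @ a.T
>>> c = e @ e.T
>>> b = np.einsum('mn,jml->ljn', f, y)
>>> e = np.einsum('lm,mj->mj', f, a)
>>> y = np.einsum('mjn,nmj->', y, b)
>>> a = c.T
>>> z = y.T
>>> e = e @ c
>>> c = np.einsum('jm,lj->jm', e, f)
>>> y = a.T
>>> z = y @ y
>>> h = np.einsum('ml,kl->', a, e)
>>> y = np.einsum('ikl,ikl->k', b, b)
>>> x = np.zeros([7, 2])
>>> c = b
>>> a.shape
(37, 37)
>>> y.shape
(13,)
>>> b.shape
(2, 13, 7)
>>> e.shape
(7, 37)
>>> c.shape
(2, 13, 7)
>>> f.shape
(7, 7)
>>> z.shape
(37, 37)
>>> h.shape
()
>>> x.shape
(7, 2)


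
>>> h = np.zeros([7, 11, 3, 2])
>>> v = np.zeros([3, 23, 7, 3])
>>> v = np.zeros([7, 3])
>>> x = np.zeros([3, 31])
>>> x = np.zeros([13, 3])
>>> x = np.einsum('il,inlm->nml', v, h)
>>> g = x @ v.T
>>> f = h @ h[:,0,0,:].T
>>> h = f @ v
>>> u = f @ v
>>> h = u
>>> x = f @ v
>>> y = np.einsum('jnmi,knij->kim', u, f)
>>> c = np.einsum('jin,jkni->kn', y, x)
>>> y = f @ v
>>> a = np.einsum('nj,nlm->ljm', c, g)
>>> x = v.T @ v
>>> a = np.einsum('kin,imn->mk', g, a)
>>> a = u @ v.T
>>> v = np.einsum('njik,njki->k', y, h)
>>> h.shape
(7, 11, 3, 3)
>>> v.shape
(3,)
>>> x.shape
(3, 3)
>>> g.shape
(11, 2, 7)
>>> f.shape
(7, 11, 3, 7)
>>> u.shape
(7, 11, 3, 3)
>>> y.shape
(7, 11, 3, 3)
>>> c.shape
(11, 3)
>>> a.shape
(7, 11, 3, 7)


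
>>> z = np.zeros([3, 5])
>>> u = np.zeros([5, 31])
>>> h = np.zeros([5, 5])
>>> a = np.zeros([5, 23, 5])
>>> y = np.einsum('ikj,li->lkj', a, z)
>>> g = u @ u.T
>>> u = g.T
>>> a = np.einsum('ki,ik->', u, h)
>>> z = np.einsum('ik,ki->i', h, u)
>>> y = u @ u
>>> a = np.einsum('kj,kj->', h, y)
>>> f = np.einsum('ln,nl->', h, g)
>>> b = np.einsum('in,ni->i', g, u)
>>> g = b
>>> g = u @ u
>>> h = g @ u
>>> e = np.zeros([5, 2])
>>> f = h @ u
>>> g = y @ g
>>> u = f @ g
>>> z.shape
(5,)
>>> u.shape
(5, 5)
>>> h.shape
(5, 5)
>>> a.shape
()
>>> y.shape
(5, 5)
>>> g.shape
(5, 5)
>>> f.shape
(5, 5)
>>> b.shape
(5,)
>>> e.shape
(5, 2)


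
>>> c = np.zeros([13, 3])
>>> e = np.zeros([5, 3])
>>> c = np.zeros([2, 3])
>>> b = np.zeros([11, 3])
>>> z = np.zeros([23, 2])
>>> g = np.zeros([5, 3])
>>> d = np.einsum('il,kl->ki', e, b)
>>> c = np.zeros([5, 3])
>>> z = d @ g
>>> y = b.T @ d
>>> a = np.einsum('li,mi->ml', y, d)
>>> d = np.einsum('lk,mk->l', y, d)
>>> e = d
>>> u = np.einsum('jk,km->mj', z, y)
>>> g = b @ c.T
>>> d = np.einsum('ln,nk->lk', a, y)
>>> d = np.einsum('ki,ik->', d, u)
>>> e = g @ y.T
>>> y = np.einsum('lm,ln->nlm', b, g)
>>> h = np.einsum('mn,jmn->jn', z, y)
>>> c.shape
(5, 3)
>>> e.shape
(11, 3)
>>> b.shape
(11, 3)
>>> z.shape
(11, 3)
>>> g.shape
(11, 5)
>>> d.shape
()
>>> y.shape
(5, 11, 3)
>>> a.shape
(11, 3)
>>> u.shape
(5, 11)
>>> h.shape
(5, 3)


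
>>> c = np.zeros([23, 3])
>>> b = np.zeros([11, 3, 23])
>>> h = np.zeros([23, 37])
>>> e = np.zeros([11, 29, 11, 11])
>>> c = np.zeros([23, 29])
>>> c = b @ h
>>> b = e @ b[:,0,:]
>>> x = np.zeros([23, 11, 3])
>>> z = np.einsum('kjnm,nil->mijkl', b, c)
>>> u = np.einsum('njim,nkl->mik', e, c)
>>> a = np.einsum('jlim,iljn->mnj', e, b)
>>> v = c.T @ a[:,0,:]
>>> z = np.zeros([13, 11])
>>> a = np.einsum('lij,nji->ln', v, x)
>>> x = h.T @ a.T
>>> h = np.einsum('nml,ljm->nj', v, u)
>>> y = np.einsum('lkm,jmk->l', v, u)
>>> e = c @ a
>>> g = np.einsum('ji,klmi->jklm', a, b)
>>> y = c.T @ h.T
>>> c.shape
(11, 3, 37)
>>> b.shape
(11, 29, 11, 23)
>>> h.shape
(37, 11)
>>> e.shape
(11, 3, 23)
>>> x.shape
(37, 37)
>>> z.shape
(13, 11)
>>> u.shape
(11, 11, 3)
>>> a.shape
(37, 23)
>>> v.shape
(37, 3, 11)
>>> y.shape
(37, 3, 37)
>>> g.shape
(37, 11, 29, 11)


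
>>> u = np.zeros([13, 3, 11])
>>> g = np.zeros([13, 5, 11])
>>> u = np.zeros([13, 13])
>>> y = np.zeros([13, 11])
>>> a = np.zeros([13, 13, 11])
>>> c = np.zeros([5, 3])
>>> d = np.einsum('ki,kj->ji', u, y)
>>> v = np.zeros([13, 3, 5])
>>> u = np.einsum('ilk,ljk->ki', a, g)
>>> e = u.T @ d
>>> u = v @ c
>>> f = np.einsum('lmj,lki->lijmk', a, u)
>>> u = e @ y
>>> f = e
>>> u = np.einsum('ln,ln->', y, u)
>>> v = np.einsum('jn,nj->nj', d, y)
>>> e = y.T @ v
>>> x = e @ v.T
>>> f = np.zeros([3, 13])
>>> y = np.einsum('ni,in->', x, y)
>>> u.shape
()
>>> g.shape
(13, 5, 11)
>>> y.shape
()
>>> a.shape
(13, 13, 11)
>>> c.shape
(5, 3)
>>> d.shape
(11, 13)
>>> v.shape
(13, 11)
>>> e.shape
(11, 11)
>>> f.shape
(3, 13)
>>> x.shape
(11, 13)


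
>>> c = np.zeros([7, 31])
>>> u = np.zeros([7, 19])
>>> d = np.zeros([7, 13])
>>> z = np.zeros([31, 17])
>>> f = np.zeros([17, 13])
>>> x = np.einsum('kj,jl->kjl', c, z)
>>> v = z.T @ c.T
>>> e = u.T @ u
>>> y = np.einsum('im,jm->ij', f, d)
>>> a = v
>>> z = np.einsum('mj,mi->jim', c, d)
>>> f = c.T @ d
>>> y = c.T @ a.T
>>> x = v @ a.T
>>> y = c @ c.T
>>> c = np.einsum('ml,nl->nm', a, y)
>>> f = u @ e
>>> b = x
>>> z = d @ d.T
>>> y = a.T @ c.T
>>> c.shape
(7, 17)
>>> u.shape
(7, 19)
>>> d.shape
(7, 13)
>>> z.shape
(7, 7)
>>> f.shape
(7, 19)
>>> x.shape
(17, 17)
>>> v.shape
(17, 7)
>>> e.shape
(19, 19)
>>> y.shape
(7, 7)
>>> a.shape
(17, 7)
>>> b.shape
(17, 17)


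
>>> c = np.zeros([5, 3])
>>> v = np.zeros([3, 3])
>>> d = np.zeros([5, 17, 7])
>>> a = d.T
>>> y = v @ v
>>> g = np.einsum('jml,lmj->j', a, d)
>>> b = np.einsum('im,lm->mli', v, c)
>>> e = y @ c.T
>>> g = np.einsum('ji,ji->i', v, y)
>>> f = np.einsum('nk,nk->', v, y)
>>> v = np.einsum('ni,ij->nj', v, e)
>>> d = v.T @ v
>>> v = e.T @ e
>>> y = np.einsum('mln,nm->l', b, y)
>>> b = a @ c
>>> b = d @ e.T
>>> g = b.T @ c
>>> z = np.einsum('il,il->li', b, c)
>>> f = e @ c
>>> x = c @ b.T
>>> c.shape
(5, 3)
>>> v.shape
(5, 5)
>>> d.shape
(5, 5)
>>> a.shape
(7, 17, 5)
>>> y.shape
(5,)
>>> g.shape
(3, 3)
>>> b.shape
(5, 3)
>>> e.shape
(3, 5)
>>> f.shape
(3, 3)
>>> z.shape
(3, 5)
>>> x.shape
(5, 5)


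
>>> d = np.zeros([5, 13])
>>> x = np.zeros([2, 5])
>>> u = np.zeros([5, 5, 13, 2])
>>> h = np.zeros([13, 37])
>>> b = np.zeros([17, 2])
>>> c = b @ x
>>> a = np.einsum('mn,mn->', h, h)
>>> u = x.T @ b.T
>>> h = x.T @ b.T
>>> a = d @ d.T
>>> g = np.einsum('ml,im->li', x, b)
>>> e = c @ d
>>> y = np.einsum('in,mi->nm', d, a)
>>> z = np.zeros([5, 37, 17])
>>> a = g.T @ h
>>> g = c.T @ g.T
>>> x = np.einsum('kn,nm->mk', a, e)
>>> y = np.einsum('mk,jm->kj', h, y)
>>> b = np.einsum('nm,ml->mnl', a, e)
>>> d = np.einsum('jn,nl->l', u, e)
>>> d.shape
(13,)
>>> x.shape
(13, 17)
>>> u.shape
(5, 17)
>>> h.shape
(5, 17)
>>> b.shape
(17, 17, 13)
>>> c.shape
(17, 5)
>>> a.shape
(17, 17)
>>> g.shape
(5, 5)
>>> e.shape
(17, 13)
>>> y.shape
(17, 13)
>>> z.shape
(5, 37, 17)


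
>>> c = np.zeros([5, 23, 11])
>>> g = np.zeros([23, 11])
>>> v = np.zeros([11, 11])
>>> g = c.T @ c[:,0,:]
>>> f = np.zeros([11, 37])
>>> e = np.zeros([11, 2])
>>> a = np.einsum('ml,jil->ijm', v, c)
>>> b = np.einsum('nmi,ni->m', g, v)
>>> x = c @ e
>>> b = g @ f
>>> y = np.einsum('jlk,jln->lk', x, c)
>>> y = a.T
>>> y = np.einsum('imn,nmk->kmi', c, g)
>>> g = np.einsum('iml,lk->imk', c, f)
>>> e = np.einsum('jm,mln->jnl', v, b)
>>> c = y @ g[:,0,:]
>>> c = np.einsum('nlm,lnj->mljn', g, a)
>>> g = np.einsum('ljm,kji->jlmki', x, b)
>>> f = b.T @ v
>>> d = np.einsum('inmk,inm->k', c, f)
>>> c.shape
(37, 23, 11, 5)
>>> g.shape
(23, 5, 2, 11, 37)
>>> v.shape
(11, 11)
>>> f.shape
(37, 23, 11)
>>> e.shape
(11, 37, 23)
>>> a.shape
(23, 5, 11)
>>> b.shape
(11, 23, 37)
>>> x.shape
(5, 23, 2)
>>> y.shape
(11, 23, 5)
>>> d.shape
(5,)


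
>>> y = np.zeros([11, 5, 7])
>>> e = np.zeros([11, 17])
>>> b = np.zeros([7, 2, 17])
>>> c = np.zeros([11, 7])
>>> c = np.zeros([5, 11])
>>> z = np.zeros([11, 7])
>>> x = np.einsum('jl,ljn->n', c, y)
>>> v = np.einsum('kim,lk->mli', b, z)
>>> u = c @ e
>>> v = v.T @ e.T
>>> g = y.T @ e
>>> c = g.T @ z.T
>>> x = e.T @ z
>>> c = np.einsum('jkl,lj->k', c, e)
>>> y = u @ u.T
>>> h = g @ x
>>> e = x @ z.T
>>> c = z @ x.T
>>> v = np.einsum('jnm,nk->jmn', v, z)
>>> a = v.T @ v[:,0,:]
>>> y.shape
(5, 5)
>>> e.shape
(17, 11)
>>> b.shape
(7, 2, 17)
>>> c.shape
(11, 17)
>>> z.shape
(11, 7)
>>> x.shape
(17, 7)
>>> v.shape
(2, 11, 11)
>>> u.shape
(5, 17)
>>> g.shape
(7, 5, 17)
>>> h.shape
(7, 5, 7)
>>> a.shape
(11, 11, 11)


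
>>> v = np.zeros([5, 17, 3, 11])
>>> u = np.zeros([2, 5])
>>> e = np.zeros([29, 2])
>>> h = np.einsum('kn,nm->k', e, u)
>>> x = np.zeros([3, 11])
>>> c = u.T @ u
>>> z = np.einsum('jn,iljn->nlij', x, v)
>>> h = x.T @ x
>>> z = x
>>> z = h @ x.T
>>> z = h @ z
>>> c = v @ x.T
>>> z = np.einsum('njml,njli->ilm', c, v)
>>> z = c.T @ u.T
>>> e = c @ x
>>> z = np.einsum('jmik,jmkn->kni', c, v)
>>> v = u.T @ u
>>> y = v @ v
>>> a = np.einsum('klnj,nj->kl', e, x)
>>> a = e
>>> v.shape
(5, 5)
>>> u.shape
(2, 5)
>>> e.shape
(5, 17, 3, 11)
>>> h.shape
(11, 11)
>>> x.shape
(3, 11)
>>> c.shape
(5, 17, 3, 3)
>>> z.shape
(3, 11, 3)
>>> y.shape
(5, 5)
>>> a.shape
(5, 17, 3, 11)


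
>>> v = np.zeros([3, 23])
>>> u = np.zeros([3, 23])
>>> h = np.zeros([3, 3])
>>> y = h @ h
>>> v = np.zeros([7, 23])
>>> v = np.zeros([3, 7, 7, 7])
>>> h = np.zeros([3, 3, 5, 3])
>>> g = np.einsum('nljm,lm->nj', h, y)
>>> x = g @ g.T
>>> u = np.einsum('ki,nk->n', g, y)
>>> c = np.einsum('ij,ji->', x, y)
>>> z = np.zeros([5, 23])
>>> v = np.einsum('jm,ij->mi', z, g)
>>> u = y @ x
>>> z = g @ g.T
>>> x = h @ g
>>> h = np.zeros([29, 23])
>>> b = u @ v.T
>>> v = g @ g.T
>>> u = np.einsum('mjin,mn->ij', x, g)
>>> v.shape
(3, 3)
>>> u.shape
(5, 3)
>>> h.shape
(29, 23)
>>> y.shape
(3, 3)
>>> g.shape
(3, 5)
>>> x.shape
(3, 3, 5, 5)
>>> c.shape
()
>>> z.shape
(3, 3)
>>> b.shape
(3, 23)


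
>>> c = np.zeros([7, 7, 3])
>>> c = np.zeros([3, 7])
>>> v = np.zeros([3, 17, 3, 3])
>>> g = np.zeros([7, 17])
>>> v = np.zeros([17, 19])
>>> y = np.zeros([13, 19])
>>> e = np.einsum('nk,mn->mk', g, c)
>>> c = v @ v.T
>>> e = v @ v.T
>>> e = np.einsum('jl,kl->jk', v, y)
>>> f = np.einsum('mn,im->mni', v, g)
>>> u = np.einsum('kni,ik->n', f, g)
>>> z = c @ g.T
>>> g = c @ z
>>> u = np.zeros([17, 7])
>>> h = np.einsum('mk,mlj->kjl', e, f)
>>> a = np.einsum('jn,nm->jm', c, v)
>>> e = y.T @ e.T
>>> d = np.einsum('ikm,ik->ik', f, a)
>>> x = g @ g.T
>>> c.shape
(17, 17)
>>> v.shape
(17, 19)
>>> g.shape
(17, 7)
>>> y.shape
(13, 19)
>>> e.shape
(19, 17)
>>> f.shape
(17, 19, 7)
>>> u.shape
(17, 7)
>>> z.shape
(17, 7)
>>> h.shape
(13, 7, 19)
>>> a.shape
(17, 19)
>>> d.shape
(17, 19)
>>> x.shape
(17, 17)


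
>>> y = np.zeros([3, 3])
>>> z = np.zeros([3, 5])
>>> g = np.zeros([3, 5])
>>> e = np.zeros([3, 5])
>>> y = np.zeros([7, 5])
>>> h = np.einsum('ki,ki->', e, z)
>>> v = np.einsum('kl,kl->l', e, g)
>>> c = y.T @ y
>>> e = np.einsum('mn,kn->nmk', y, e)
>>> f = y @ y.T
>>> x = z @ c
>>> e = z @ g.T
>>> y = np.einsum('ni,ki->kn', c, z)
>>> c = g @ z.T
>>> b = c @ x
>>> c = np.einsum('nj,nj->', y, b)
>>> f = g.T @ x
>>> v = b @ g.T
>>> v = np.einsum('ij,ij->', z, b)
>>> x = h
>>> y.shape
(3, 5)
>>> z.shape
(3, 5)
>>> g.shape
(3, 5)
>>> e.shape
(3, 3)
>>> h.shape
()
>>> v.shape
()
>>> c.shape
()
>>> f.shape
(5, 5)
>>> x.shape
()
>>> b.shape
(3, 5)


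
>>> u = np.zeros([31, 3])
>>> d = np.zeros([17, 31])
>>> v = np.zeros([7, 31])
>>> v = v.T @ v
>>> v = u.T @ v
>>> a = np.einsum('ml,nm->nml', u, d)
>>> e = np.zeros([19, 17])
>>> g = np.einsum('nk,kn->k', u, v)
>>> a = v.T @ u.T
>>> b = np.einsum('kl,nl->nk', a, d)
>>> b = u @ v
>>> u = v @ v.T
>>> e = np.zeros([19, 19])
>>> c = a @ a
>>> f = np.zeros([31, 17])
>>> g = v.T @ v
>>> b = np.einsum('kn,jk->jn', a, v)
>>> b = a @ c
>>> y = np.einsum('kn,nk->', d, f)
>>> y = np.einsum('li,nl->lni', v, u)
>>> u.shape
(3, 3)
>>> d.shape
(17, 31)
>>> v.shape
(3, 31)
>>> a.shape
(31, 31)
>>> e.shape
(19, 19)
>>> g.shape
(31, 31)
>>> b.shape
(31, 31)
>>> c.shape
(31, 31)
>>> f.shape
(31, 17)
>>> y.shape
(3, 3, 31)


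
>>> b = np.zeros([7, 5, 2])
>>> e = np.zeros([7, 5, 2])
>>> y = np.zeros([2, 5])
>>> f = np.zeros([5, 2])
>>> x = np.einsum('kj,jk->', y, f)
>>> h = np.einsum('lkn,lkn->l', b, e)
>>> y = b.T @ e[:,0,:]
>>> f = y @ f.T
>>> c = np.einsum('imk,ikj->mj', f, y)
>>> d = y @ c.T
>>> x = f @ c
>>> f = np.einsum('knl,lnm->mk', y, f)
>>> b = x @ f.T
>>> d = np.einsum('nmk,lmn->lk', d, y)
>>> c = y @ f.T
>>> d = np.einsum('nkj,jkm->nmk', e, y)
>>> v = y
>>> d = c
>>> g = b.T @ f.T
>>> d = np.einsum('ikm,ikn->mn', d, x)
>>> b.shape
(2, 5, 5)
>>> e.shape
(7, 5, 2)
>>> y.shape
(2, 5, 2)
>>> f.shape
(5, 2)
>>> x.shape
(2, 5, 2)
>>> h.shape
(7,)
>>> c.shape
(2, 5, 5)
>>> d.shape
(5, 2)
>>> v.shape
(2, 5, 2)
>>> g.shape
(5, 5, 5)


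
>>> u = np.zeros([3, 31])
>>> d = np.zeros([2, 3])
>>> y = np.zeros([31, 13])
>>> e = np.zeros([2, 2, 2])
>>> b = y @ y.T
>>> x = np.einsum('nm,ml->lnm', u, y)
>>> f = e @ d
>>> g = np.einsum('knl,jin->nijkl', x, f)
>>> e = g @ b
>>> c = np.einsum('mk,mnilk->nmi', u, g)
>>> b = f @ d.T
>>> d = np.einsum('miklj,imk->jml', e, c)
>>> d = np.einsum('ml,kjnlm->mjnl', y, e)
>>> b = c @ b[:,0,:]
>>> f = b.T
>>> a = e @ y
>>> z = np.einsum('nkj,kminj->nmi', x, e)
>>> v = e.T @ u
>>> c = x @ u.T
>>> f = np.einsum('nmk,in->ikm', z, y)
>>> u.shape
(3, 31)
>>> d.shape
(31, 2, 2, 13)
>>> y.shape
(31, 13)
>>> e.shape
(3, 2, 2, 13, 31)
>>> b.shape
(2, 3, 2)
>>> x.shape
(13, 3, 31)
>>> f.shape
(31, 2, 2)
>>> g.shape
(3, 2, 2, 13, 31)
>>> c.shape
(13, 3, 3)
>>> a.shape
(3, 2, 2, 13, 13)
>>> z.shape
(13, 2, 2)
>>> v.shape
(31, 13, 2, 2, 31)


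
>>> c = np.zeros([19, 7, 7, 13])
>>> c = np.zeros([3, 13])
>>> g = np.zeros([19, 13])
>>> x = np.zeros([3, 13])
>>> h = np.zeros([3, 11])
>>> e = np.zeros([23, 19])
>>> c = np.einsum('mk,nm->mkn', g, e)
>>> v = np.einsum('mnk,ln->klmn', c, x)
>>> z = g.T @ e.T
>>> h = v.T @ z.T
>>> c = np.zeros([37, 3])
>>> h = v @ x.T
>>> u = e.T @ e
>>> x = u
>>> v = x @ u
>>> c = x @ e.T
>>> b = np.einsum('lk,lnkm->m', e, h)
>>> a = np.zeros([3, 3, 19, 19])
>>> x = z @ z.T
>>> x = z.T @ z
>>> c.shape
(19, 23)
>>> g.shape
(19, 13)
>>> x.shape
(23, 23)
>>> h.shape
(23, 3, 19, 3)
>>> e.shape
(23, 19)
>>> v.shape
(19, 19)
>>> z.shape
(13, 23)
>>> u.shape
(19, 19)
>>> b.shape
(3,)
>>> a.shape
(3, 3, 19, 19)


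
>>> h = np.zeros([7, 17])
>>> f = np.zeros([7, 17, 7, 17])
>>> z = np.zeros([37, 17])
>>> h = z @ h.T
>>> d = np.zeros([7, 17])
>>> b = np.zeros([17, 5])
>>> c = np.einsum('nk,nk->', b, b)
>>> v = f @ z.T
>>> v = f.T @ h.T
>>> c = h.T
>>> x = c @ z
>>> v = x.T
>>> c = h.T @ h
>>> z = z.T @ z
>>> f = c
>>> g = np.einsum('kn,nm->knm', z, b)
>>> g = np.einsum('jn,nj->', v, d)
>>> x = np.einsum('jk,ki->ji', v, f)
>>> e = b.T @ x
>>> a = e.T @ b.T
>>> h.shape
(37, 7)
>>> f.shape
(7, 7)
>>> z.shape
(17, 17)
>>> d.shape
(7, 17)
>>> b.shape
(17, 5)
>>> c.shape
(7, 7)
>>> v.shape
(17, 7)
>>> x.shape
(17, 7)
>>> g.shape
()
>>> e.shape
(5, 7)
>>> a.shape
(7, 17)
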